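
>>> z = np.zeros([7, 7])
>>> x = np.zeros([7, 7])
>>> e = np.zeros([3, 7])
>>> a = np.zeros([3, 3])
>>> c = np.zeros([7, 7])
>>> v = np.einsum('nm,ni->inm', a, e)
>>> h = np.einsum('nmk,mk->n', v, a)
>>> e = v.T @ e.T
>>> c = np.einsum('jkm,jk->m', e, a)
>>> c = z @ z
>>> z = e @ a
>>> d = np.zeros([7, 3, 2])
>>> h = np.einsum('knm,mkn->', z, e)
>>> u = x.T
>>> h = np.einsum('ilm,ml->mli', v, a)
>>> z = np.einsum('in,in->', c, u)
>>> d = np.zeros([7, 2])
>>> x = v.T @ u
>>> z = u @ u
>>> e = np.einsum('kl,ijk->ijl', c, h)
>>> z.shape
(7, 7)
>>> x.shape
(3, 3, 7)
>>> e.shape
(3, 3, 7)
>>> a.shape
(3, 3)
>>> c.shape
(7, 7)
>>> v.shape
(7, 3, 3)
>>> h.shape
(3, 3, 7)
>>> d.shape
(7, 2)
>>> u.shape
(7, 7)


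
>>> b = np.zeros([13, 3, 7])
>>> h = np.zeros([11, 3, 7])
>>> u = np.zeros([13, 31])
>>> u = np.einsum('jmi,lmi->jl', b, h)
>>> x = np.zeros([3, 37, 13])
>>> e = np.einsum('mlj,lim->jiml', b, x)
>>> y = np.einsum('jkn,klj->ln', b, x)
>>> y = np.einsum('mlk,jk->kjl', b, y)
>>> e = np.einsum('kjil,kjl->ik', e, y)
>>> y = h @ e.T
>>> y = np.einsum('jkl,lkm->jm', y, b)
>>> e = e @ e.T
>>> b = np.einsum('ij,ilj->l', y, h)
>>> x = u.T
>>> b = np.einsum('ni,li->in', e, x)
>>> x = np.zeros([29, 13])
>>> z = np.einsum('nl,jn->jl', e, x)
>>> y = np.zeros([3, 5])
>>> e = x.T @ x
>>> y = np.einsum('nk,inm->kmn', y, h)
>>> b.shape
(13, 13)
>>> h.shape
(11, 3, 7)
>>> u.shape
(13, 11)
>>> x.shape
(29, 13)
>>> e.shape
(13, 13)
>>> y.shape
(5, 7, 3)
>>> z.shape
(29, 13)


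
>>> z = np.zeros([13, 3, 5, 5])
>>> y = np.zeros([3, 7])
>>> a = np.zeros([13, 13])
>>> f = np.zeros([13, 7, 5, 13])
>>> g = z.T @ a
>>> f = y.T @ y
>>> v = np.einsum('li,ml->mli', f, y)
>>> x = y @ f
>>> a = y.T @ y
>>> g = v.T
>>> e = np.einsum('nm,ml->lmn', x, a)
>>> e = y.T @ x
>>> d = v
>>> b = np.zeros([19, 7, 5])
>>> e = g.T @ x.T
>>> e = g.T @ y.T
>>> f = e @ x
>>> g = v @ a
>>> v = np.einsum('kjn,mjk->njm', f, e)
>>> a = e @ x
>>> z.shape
(13, 3, 5, 5)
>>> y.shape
(3, 7)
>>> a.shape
(3, 7, 7)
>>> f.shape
(3, 7, 7)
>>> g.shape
(3, 7, 7)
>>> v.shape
(7, 7, 3)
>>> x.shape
(3, 7)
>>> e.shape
(3, 7, 3)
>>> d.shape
(3, 7, 7)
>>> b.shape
(19, 7, 5)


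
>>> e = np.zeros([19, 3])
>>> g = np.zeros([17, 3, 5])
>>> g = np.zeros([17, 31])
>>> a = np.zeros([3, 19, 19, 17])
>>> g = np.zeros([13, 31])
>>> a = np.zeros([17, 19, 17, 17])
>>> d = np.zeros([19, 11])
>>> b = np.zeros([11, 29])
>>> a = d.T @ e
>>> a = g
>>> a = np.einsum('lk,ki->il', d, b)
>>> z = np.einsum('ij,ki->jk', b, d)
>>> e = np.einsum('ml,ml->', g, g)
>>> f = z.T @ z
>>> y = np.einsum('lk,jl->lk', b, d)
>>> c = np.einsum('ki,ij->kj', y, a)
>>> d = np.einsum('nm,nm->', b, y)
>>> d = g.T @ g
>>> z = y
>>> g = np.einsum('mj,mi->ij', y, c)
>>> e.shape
()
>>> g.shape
(19, 29)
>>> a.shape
(29, 19)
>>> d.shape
(31, 31)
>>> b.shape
(11, 29)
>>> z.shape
(11, 29)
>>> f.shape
(19, 19)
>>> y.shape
(11, 29)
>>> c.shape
(11, 19)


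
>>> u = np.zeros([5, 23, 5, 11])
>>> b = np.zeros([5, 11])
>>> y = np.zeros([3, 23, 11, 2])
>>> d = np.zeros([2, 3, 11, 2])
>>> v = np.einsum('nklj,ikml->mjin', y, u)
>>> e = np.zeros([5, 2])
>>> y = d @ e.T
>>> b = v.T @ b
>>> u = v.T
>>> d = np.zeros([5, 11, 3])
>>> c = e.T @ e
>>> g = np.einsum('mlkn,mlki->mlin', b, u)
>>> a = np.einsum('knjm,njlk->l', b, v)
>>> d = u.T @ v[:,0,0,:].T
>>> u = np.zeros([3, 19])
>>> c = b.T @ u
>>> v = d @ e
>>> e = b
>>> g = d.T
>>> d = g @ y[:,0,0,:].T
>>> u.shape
(3, 19)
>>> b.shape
(3, 5, 2, 11)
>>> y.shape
(2, 3, 11, 5)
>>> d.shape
(5, 5, 2, 2)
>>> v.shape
(5, 2, 5, 2)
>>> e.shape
(3, 5, 2, 11)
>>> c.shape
(11, 2, 5, 19)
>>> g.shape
(5, 5, 2, 5)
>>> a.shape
(5,)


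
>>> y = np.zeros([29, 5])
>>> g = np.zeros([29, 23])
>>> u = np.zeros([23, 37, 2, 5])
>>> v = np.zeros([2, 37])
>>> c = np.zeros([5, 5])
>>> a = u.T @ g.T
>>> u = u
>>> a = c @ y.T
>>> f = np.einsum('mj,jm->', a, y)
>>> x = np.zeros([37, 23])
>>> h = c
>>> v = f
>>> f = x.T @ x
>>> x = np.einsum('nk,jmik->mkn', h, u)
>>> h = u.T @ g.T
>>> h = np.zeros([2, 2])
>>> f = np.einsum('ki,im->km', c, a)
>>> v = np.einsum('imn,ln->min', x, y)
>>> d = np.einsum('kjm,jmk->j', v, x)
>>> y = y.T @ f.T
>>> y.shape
(5, 5)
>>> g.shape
(29, 23)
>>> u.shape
(23, 37, 2, 5)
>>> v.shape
(5, 37, 5)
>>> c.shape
(5, 5)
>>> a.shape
(5, 29)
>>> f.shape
(5, 29)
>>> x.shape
(37, 5, 5)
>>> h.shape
(2, 2)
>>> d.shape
(37,)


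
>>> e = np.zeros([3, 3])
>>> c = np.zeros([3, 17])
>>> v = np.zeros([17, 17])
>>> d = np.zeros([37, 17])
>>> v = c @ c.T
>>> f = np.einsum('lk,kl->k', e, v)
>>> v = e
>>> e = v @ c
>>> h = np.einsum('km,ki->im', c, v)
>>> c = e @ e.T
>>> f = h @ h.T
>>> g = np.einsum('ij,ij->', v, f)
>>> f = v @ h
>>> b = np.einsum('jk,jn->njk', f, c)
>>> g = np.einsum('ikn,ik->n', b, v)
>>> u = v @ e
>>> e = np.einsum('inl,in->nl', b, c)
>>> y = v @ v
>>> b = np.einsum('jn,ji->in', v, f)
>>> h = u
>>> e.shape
(3, 17)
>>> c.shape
(3, 3)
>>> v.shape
(3, 3)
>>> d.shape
(37, 17)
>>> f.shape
(3, 17)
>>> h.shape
(3, 17)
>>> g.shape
(17,)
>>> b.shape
(17, 3)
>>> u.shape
(3, 17)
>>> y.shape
(3, 3)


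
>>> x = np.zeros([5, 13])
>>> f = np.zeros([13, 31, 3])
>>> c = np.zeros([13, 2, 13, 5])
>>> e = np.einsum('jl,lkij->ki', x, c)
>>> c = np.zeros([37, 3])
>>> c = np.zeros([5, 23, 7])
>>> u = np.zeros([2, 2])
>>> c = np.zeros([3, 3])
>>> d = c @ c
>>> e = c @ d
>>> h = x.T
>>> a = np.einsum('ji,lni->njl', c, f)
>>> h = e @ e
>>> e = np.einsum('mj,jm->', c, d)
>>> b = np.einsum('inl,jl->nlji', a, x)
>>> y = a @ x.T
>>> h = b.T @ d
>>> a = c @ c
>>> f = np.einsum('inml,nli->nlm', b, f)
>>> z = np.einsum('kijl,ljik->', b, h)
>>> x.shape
(5, 13)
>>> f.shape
(13, 31, 5)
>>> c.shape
(3, 3)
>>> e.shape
()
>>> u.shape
(2, 2)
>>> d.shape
(3, 3)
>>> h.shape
(31, 5, 13, 3)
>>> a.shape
(3, 3)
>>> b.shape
(3, 13, 5, 31)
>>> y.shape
(31, 3, 5)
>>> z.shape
()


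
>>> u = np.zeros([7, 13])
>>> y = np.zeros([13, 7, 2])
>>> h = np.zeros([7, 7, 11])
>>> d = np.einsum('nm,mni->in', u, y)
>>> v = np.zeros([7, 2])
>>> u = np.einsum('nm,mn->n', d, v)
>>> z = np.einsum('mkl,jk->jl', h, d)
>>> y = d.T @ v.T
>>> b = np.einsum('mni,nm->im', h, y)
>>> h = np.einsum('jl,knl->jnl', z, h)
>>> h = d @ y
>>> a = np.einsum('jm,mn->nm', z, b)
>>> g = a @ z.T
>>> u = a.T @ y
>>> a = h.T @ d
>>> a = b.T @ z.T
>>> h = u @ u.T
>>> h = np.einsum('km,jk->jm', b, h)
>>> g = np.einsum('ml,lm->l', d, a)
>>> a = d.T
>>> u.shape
(11, 7)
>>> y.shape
(7, 7)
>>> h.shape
(11, 7)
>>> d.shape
(2, 7)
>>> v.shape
(7, 2)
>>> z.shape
(2, 11)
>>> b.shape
(11, 7)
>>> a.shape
(7, 2)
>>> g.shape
(7,)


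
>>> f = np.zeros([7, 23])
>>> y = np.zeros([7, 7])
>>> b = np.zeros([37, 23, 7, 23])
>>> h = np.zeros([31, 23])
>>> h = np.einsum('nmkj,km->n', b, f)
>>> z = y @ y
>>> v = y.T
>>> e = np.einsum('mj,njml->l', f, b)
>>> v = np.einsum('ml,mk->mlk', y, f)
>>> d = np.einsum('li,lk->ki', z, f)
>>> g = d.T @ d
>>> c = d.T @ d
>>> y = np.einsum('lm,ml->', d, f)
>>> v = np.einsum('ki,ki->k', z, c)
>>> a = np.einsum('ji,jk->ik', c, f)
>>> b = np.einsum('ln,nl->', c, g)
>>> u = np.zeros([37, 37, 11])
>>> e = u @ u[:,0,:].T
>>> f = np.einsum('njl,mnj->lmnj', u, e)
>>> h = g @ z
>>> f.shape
(11, 37, 37, 37)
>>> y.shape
()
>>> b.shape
()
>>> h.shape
(7, 7)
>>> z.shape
(7, 7)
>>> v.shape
(7,)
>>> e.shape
(37, 37, 37)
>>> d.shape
(23, 7)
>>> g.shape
(7, 7)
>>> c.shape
(7, 7)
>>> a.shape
(7, 23)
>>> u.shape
(37, 37, 11)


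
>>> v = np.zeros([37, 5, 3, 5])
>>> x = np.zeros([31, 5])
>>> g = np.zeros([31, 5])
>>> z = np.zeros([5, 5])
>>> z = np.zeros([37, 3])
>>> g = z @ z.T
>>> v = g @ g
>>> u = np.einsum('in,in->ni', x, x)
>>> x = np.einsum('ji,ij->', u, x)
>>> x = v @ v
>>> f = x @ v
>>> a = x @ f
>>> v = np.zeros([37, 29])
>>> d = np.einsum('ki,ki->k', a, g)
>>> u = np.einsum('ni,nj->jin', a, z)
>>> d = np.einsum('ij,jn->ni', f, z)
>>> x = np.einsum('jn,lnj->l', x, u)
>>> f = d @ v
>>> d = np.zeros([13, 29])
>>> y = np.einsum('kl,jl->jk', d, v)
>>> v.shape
(37, 29)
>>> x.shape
(3,)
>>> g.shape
(37, 37)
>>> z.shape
(37, 3)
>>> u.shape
(3, 37, 37)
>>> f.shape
(3, 29)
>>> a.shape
(37, 37)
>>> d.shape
(13, 29)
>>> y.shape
(37, 13)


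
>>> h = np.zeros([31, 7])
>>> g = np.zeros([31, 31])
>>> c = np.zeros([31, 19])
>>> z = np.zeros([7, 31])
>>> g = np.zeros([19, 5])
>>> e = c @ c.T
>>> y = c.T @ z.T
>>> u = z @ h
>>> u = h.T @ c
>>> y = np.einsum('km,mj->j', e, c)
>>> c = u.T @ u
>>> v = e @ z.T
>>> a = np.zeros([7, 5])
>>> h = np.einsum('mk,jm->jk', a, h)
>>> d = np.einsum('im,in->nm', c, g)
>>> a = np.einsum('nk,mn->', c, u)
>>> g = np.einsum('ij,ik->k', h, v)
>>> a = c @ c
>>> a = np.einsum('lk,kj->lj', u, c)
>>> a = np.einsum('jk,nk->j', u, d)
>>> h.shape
(31, 5)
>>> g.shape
(7,)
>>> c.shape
(19, 19)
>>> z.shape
(7, 31)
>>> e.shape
(31, 31)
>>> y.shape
(19,)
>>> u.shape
(7, 19)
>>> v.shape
(31, 7)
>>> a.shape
(7,)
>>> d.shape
(5, 19)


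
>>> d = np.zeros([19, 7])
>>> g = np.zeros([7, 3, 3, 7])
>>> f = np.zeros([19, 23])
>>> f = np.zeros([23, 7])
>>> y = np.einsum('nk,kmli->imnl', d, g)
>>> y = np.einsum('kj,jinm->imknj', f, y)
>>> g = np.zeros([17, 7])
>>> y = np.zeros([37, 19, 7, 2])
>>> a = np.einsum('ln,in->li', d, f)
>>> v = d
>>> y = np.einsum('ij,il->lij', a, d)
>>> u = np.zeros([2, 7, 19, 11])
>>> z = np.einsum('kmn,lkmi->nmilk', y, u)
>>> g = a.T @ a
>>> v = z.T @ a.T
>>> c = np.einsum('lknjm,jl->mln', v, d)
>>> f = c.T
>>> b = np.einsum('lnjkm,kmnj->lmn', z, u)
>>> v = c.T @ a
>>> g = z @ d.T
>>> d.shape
(19, 7)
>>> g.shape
(23, 19, 11, 2, 19)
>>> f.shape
(11, 7, 19)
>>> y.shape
(7, 19, 23)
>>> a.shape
(19, 23)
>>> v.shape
(11, 7, 23)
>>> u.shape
(2, 7, 19, 11)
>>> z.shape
(23, 19, 11, 2, 7)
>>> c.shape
(19, 7, 11)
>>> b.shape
(23, 7, 19)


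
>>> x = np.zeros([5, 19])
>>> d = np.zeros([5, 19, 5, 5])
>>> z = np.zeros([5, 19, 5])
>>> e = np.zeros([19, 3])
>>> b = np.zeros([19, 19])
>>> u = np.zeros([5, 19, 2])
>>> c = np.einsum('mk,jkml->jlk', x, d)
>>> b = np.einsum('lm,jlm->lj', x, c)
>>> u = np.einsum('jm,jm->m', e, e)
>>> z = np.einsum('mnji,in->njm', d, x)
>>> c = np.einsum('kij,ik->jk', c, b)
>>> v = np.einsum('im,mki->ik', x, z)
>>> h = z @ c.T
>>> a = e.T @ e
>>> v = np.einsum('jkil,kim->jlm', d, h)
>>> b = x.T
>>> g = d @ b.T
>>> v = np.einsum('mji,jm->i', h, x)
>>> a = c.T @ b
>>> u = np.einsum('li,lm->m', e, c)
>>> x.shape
(5, 19)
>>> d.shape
(5, 19, 5, 5)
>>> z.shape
(19, 5, 5)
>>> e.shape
(19, 3)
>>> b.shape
(19, 5)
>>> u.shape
(5,)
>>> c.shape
(19, 5)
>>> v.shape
(19,)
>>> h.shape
(19, 5, 19)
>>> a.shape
(5, 5)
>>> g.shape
(5, 19, 5, 19)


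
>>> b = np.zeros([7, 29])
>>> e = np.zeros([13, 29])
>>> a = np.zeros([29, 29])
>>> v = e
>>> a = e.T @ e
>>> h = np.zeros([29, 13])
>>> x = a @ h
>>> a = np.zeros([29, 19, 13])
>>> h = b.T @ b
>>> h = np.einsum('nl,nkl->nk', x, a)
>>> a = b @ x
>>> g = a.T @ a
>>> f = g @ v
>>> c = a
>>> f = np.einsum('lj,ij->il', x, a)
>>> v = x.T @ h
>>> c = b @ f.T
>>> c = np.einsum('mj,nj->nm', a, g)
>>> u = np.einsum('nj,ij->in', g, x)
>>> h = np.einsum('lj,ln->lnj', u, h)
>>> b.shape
(7, 29)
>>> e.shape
(13, 29)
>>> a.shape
(7, 13)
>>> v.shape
(13, 19)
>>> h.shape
(29, 19, 13)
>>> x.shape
(29, 13)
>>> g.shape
(13, 13)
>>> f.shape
(7, 29)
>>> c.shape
(13, 7)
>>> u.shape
(29, 13)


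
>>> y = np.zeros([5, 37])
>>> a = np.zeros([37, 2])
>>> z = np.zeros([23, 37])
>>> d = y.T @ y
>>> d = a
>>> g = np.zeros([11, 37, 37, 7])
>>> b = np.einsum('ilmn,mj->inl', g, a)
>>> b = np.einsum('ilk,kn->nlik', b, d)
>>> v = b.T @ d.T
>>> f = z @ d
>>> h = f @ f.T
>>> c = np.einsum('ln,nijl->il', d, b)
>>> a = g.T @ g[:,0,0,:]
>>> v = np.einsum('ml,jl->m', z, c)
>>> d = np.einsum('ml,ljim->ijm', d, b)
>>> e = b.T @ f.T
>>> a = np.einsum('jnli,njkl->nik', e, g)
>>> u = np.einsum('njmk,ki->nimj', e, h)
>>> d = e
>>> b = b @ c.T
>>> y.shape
(5, 37)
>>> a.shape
(11, 23, 37)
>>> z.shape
(23, 37)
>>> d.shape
(37, 11, 7, 23)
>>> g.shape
(11, 37, 37, 7)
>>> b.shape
(2, 7, 11, 7)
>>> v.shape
(23,)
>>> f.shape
(23, 2)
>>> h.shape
(23, 23)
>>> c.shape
(7, 37)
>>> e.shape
(37, 11, 7, 23)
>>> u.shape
(37, 23, 7, 11)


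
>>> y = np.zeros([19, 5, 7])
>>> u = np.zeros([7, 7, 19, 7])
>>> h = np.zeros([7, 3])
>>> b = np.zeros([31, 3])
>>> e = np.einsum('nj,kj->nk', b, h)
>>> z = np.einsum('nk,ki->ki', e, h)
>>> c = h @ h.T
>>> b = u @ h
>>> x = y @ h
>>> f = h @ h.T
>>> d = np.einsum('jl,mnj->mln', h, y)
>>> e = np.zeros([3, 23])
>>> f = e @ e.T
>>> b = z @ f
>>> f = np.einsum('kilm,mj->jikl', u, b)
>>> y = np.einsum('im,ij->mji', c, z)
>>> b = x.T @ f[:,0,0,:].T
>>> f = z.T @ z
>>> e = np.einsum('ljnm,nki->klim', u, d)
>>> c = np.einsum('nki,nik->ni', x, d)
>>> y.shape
(7, 3, 7)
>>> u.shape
(7, 7, 19, 7)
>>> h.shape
(7, 3)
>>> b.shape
(3, 5, 3)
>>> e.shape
(3, 7, 5, 7)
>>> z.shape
(7, 3)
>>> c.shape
(19, 3)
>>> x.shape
(19, 5, 3)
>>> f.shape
(3, 3)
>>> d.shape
(19, 3, 5)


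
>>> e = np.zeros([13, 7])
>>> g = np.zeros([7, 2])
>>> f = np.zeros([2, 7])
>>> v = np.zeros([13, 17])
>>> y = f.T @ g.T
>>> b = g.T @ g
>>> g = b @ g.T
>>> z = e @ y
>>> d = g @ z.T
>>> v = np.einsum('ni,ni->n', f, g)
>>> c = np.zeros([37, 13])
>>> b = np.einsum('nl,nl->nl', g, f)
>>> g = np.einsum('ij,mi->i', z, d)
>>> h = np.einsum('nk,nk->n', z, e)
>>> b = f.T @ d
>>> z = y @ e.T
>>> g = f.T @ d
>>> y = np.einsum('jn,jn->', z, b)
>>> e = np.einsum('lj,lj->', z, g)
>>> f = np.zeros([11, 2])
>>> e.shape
()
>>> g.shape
(7, 13)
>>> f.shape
(11, 2)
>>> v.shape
(2,)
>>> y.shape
()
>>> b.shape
(7, 13)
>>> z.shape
(7, 13)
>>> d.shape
(2, 13)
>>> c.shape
(37, 13)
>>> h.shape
(13,)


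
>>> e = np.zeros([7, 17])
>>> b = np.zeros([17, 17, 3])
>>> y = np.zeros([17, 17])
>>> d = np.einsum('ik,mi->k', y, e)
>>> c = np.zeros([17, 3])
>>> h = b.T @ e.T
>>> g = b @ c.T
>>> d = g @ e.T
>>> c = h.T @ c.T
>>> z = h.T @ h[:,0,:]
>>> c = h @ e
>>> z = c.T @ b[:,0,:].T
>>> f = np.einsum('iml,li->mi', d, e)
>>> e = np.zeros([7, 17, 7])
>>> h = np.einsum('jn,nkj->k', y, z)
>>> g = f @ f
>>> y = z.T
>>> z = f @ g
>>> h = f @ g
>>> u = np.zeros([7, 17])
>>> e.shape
(7, 17, 7)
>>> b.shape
(17, 17, 3)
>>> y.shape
(17, 17, 17)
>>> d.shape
(17, 17, 7)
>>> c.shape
(3, 17, 17)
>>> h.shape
(17, 17)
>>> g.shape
(17, 17)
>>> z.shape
(17, 17)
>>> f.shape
(17, 17)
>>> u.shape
(7, 17)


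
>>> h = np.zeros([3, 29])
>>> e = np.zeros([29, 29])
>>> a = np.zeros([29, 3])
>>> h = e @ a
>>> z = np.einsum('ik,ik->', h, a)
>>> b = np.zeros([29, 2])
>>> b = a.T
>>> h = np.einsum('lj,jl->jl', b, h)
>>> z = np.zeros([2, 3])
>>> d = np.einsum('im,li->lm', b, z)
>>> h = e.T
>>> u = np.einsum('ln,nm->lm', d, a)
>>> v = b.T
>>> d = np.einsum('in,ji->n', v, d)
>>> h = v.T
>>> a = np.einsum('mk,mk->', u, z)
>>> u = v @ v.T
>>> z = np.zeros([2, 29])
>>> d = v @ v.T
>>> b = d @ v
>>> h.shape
(3, 29)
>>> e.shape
(29, 29)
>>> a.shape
()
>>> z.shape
(2, 29)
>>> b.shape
(29, 3)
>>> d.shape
(29, 29)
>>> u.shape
(29, 29)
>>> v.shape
(29, 3)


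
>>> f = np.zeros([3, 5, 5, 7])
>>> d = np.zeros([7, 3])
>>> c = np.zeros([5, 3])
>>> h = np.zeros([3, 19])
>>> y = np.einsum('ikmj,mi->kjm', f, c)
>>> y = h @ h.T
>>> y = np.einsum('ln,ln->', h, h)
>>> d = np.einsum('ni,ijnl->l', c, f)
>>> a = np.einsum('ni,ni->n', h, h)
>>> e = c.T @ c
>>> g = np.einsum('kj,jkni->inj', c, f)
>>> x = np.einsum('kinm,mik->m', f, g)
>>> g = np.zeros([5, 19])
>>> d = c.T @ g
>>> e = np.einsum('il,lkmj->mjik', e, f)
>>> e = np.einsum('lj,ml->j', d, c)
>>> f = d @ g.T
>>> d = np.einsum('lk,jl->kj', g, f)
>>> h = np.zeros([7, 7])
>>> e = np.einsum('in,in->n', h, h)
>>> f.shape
(3, 5)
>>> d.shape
(19, 3)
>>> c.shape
(5, 3)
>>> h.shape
(7, 7)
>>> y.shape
()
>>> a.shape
(3,)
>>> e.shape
(7,)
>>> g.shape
(5, 19)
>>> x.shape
(7,)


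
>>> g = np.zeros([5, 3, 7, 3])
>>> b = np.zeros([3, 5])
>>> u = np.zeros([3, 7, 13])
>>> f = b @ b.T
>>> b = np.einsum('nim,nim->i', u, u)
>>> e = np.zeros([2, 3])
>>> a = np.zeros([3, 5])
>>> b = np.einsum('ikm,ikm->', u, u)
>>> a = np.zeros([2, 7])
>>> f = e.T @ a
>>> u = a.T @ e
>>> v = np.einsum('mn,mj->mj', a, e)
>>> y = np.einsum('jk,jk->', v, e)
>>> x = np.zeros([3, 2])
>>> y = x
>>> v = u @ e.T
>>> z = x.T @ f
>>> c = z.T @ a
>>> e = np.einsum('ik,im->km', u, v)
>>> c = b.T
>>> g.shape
(5, 3, 7, 3)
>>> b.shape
()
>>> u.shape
(7, 3)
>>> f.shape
(3, 7)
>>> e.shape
(3, 2)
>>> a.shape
(2, 7)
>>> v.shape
(7, 2)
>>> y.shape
(3, 2)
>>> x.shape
(3, 2)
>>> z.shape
(2, 7)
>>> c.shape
()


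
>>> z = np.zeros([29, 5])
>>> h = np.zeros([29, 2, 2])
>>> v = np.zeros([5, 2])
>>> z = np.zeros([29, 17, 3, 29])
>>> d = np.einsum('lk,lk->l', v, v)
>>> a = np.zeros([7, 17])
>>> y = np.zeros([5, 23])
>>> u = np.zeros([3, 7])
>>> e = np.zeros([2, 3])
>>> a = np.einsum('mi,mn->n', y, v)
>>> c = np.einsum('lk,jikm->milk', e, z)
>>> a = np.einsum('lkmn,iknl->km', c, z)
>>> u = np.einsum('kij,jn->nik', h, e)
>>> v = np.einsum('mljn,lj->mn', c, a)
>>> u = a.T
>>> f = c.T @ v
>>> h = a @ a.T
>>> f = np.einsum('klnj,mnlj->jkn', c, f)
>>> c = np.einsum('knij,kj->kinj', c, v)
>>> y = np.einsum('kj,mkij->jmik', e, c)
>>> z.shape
(29, 17, 3, 29)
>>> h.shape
(17, 17)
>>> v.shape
(29, 3)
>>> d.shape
(5,)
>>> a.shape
(17, 2)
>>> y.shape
(3, 29, 17, 2)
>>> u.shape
(2, 17)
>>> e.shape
(2, 3)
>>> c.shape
(29, 2, 17, 3)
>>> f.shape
(3, 29, 2)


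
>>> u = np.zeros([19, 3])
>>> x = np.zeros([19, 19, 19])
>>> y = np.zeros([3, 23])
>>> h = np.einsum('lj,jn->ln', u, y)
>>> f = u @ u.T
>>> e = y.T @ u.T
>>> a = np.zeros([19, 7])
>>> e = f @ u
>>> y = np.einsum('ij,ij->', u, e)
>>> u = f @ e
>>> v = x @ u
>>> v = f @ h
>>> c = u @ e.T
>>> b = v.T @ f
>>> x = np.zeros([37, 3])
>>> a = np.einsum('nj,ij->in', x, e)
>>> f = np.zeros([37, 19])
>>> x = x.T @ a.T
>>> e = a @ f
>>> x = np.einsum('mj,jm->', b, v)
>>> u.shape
(19, 3)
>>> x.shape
()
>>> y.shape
()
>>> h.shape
(19, 23)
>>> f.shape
(37, 19)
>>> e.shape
(19, 19)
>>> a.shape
(19, 37)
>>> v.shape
(19, 23)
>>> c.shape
(19, 19)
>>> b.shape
(23, 19)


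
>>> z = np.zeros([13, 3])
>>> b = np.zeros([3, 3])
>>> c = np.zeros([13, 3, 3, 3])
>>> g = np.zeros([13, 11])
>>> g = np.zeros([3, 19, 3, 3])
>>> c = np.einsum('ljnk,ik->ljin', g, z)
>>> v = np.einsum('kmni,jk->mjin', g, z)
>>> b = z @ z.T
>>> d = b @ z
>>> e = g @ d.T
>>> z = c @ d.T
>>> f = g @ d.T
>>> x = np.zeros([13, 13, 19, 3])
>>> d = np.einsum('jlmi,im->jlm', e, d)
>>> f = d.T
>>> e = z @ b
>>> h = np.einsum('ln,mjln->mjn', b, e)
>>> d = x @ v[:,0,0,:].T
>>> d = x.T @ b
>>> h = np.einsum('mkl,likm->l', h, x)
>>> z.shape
(3, 19, 13, 13)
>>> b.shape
(13, 13)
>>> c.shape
(3, 19, 13, 3)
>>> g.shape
(3, 19, 3, 3)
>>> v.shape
(19, 13, 3, 3)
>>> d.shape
(3, 19, 13, 13)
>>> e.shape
(3, 19, 13, 13)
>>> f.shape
(3, 19, 3)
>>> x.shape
(13, 13, 19, 3)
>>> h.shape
(13,)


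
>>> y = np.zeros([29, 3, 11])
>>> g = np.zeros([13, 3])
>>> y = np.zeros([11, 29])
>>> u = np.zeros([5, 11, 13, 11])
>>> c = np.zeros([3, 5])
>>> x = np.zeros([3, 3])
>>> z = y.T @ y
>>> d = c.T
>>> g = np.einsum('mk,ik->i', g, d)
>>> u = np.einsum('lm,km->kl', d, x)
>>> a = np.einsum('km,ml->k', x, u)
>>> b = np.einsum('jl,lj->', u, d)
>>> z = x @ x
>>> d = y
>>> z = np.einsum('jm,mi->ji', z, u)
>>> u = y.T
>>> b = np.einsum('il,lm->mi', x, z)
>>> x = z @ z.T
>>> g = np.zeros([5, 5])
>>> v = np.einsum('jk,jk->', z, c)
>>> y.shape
(11, 29)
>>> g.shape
(5, 5)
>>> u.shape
(29, 11)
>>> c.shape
(3, 5)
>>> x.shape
(3, 3)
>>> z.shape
(3, 5)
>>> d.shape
(11, 29)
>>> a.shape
(3,)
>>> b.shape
(5, 3)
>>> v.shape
()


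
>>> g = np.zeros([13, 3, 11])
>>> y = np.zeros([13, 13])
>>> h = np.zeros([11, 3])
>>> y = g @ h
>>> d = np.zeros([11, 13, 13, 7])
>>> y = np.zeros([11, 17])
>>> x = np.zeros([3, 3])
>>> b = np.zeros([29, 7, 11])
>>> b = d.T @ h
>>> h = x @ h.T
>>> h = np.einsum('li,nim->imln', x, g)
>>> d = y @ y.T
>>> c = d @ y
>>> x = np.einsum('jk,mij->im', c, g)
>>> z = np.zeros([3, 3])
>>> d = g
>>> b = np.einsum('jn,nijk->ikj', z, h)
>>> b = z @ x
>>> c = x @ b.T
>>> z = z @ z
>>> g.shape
(13, 3, 11)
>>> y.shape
(11, 17)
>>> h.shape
(3, 11, 3, 13)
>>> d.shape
(13, 3, 11)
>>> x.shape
(3, 13)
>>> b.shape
(3, 13)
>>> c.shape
(3, 3)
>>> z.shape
(3, 3)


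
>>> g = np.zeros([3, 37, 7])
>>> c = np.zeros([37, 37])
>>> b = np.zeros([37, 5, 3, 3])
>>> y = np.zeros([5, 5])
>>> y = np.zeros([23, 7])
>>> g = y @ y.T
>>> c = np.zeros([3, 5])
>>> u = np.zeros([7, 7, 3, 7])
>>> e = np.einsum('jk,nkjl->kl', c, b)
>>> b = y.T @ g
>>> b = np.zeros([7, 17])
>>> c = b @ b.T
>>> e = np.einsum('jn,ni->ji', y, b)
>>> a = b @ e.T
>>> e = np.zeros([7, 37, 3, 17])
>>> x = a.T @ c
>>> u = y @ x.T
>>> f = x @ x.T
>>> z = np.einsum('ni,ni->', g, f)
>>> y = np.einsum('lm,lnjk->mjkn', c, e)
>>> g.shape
(23, 23)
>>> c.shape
(7, 7)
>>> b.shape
(7, 17)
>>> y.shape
(7, 3, 17, 37)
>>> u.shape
(23, 23)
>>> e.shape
(7, 37, 3, 17)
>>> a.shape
(7, 23)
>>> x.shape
(23, 7)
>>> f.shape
(23, 23)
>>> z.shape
()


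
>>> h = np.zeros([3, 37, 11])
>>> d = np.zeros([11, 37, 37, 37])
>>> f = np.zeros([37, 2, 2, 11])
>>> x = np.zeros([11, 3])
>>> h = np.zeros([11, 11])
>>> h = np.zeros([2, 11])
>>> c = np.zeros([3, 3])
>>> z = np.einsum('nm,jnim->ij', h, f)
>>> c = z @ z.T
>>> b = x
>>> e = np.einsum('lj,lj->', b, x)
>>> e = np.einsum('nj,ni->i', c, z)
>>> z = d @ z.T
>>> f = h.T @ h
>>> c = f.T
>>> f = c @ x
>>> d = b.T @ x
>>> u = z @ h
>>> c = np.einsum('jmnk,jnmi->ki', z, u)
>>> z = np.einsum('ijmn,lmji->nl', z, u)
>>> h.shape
(2, 11)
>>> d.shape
(3, 3)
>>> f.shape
(11, 3)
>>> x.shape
(11, 3)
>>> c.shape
(2, 11)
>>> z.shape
(2, 11)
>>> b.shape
(11, 3)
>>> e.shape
(37,)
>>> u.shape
(11, 37, 37, 11)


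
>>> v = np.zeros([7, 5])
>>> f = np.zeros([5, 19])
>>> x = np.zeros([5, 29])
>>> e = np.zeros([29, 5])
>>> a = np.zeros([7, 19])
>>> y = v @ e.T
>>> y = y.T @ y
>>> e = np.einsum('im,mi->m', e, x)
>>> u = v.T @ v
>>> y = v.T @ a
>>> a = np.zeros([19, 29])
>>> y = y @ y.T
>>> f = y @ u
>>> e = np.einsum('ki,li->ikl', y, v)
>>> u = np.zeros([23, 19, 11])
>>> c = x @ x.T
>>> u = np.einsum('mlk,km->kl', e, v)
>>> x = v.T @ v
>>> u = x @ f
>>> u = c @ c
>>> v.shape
(7, 5)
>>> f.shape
(5, 5)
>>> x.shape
(5, 5)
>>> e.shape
(5, 5, 7)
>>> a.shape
(19, 29)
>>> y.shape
(5, 5)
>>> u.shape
(5, 5)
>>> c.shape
(5, 5)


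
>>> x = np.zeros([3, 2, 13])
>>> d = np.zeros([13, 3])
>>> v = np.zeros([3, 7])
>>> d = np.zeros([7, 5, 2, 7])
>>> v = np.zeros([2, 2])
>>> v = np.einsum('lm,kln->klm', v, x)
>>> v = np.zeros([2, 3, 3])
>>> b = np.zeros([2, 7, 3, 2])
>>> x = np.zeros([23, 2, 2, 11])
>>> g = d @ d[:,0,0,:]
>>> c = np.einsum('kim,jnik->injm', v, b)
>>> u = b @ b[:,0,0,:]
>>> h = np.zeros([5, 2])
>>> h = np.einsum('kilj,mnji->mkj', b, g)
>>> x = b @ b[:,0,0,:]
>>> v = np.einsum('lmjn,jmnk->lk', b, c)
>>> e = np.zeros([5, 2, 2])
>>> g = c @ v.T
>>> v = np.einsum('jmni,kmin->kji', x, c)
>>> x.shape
(2, 7, 3, 2)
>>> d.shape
(7, 5, 2, 7)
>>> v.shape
(3, 2, 2)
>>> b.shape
(2, 7, 3, 2)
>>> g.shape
(3, 7, 2, 2)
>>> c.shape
(3, 7, 2, 3)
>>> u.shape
(2, 7, 3, 2)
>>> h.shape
(7, 2, 2)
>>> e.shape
(5, 2, 2)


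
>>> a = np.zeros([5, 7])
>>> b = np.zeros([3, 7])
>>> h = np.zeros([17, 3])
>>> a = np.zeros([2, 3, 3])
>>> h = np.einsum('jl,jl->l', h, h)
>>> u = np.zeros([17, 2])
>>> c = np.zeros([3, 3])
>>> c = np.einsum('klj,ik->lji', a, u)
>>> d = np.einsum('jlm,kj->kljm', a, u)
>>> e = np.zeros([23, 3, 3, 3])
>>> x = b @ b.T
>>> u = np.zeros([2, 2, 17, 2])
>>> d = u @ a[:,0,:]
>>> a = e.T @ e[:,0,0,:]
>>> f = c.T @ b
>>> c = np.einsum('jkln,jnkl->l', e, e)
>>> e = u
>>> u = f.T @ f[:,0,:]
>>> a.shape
(3, 3, 3, 3)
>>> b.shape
(3, 7)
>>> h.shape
(3,)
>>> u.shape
(7, 3, 7)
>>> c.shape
(3,)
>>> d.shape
(2, 2, 17, 3)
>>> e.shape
(2, 2, 17, 2)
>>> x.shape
(3, 3)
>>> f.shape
(17, 3, 7)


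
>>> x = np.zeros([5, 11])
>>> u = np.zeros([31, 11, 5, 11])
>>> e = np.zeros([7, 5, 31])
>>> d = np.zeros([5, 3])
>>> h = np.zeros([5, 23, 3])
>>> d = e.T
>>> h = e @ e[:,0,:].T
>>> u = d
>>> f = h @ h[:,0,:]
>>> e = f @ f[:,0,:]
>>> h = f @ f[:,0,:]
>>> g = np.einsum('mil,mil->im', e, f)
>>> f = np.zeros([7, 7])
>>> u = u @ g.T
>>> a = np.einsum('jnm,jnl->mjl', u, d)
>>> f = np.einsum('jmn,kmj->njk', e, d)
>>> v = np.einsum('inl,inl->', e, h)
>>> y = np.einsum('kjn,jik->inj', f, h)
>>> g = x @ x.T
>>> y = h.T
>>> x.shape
(5, 11)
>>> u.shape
(31, 5, 5)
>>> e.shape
(7, 5, 7)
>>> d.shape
(31, 5, 7)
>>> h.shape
(7, 5, 7)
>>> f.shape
(7, 7, 31)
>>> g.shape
(5, 5)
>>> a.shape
(5, 31, 7)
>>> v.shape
()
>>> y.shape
(7, 5, 7)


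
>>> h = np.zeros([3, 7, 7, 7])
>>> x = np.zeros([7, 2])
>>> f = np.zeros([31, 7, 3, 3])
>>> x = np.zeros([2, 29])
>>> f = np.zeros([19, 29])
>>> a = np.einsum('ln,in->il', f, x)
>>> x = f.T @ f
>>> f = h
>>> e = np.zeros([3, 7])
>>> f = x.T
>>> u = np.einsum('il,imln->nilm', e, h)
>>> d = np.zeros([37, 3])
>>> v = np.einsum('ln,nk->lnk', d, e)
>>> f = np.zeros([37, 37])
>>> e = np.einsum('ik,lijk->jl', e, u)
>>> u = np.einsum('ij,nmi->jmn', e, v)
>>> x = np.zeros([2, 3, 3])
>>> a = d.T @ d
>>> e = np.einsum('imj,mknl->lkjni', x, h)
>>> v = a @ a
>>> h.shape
(3, 7, 7, 7)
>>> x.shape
(2, 3, 3)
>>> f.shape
(37, 37)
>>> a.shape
(3, 3)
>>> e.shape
(7, 7, 3, 7, 2)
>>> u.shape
(7, 3, 37)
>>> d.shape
(37, 3)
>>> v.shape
(3, 3)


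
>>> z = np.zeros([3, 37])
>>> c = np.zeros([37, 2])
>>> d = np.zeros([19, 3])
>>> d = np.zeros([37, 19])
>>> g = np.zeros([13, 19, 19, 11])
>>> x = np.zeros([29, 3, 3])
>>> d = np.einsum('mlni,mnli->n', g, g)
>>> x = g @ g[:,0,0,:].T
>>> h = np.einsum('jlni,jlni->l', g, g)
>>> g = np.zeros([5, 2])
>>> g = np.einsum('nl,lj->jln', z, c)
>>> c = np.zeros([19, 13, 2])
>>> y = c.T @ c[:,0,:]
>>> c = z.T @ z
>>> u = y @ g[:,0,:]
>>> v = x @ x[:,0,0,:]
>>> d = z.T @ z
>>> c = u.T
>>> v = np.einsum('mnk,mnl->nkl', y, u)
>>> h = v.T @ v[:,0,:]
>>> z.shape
(3, 37)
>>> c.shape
(3, 13, 2)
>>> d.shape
(37, 37)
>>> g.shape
(2, 37, 3)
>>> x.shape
(13, 19, 19, 13)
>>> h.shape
(3, 2, 3)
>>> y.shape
(2, 13, 2)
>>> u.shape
(2, 13, 3)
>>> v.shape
(13, 2, 3)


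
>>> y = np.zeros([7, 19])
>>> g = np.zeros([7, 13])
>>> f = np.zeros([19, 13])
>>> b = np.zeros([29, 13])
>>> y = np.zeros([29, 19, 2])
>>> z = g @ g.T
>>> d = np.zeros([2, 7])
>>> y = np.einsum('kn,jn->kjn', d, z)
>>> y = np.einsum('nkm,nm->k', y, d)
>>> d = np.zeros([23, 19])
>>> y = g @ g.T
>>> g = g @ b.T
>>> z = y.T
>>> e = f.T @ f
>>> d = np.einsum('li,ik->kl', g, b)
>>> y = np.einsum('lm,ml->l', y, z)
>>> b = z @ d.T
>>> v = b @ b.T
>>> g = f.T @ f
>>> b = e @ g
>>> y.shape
(7,)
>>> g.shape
(13, 13)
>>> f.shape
(19, 13)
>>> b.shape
(13, 13)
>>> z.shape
(7, 7)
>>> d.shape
(13, 7)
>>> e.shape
(13, 13)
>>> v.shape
(7, 7)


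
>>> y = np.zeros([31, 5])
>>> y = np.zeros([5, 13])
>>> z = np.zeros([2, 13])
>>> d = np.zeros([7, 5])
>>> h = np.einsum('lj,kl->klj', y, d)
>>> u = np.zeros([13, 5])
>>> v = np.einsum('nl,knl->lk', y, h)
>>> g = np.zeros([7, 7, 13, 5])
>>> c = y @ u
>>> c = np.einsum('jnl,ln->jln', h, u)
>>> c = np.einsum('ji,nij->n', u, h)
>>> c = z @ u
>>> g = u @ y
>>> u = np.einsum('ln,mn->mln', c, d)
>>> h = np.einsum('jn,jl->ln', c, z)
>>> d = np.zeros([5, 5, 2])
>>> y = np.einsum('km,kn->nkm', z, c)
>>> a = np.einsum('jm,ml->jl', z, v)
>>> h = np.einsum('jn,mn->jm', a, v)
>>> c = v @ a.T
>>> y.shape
(5, 2, 13)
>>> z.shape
(2, 13)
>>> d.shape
(5, 5, 2)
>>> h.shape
(2, 13)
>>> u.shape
(7, 2, 5)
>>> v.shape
(13, 7)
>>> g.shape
(13, 13)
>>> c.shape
(13, 2)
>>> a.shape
(2, 7)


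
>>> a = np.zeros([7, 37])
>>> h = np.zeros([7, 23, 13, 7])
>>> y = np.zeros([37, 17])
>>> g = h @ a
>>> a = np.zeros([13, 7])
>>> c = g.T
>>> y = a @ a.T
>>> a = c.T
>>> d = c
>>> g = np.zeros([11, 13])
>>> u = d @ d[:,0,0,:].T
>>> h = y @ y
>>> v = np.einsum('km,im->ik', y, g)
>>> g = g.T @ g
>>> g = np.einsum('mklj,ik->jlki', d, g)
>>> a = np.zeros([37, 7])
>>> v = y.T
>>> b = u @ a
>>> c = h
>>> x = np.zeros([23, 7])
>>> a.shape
(37, 7)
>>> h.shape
(13, 13)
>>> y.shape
(13, 13)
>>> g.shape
(7, 23, 13, 13)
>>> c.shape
(13, 13)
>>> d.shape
(37, 13, 23, 7)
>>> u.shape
(37, 13, 23, 37)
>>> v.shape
(13, 13)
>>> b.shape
(37, 13, 23, 7)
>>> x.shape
(23, 7)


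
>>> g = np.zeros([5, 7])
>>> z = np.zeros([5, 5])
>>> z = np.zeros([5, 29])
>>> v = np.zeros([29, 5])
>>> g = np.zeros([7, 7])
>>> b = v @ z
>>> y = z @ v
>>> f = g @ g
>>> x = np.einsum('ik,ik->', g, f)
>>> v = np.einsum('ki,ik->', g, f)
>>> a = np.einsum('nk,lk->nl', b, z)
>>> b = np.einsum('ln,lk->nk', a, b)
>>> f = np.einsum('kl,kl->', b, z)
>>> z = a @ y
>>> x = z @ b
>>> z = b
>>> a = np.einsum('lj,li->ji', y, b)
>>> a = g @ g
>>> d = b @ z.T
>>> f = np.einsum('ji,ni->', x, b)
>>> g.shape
(7, 7)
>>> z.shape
(5, 29)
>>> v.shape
()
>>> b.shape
(5, 29)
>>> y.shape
(5, 5)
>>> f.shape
()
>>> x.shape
(29, 29)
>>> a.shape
(7, 7)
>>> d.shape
(5, 5)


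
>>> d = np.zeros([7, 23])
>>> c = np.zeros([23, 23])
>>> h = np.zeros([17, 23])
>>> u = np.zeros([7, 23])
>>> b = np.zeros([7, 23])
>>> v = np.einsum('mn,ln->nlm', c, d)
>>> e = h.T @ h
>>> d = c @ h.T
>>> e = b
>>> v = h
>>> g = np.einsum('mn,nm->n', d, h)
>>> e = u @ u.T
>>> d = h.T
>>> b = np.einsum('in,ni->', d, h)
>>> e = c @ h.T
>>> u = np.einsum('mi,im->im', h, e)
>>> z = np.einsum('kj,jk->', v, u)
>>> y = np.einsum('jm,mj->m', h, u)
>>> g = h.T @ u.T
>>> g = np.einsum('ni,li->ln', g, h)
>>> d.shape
(23, 17)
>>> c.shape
(23, 23)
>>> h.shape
(17, 23)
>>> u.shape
(23, 17)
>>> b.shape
()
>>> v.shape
(17, 23)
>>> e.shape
(23, 17)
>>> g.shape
(17, 23)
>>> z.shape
()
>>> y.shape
(23,)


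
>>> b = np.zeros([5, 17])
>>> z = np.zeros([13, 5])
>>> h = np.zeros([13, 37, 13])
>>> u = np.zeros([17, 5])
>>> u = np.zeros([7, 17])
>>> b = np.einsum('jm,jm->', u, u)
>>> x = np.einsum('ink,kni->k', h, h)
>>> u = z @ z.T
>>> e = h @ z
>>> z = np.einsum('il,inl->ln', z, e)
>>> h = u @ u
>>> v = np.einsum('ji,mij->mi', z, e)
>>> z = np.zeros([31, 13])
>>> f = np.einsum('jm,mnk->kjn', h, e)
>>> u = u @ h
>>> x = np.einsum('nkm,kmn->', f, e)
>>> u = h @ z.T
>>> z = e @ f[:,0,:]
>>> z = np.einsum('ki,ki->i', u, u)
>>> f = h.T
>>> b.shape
()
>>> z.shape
(31,)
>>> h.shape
(13, 13)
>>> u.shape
(13, 31)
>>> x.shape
()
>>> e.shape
(13, 37, 5)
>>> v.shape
(13, 37)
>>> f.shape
(13, 13)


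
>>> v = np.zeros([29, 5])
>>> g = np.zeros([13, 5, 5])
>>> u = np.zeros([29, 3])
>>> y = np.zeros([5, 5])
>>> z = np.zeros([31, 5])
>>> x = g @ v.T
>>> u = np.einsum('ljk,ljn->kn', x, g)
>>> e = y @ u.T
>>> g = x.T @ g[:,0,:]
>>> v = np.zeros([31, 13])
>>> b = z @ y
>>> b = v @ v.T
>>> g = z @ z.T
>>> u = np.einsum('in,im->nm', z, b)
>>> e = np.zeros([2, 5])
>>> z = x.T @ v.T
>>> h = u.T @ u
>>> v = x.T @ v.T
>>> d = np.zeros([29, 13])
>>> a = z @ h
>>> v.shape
(29, 5, 31)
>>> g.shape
(31, 31)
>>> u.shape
(5, 31)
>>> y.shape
(5, 5)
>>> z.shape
(29, 5, 31)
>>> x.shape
(13, 5, 29)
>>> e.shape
(2, 5)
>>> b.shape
(31, 31)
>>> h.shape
(31, 31)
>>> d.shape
(29, 13)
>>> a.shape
(29, 5, 31)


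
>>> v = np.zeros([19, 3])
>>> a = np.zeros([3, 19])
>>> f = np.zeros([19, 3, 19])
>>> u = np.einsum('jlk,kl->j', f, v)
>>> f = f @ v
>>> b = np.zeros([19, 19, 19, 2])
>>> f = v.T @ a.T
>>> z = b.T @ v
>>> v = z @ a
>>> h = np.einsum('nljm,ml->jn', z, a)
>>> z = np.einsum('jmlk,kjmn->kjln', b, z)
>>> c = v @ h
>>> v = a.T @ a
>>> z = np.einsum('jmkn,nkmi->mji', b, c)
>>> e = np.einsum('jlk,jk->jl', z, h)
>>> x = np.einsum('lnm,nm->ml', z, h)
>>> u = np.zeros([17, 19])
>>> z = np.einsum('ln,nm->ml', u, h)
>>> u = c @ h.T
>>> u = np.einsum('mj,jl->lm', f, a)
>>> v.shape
(19, 19)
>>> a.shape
(3, 19)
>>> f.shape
(3, 3)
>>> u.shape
(19, 3)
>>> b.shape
(19, 19, 19, 2)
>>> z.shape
(2, 17)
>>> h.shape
(19, 2)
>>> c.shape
(2, 19, 19, 2)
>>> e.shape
(19, 19)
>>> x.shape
(2, 19)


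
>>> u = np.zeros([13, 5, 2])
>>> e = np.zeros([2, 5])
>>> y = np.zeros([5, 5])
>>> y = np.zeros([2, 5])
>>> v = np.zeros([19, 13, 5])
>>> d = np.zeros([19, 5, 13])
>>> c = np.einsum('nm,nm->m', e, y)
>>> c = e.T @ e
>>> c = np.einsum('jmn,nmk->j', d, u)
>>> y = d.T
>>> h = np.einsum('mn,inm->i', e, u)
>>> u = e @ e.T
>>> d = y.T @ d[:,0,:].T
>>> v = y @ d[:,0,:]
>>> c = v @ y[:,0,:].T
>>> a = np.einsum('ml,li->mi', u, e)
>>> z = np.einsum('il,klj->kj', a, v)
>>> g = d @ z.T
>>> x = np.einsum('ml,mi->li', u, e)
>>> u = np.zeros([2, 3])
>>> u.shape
(2, 3)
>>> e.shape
(2, 5)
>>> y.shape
(13, 5, 19)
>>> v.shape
(13, 5, 19)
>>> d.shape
(19, 5, 19)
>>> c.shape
(13, 5, 13)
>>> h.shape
(13,)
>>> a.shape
(2, 5)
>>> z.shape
(13, 19)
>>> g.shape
(19, 5, 13)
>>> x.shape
(2, 5)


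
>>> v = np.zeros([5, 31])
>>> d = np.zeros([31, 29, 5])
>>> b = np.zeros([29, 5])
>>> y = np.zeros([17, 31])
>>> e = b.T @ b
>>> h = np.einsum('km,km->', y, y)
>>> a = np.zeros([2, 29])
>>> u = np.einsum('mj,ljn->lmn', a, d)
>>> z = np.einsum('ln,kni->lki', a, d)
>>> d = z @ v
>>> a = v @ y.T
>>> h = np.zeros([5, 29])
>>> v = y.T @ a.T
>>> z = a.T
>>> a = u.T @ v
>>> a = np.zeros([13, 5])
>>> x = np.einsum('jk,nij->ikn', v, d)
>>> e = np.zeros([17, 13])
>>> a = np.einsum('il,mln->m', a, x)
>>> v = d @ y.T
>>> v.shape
(2, 31, 17)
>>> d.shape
(2, 31, 31)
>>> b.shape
(29, 5)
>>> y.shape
(17, 31)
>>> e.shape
(17, 13)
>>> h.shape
(5, 29)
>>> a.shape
(31,)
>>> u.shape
(31, 2, 5)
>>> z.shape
(17, 5)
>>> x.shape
(31, 5, 2)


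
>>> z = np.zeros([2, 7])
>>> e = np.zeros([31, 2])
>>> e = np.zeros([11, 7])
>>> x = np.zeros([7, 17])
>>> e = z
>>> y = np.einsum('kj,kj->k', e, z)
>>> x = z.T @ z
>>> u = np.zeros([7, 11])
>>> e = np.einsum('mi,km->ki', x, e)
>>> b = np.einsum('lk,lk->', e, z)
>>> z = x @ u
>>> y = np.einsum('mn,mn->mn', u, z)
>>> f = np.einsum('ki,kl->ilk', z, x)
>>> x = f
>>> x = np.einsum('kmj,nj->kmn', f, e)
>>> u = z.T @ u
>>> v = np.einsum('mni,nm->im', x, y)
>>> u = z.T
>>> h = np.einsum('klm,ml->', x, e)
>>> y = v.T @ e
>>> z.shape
(7, 11)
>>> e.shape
(2, 7)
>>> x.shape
(11, 7, 2)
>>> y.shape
(11, 7)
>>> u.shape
(11, 7)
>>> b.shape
()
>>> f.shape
(11, 7, 7)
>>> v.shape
(2, 11)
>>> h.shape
()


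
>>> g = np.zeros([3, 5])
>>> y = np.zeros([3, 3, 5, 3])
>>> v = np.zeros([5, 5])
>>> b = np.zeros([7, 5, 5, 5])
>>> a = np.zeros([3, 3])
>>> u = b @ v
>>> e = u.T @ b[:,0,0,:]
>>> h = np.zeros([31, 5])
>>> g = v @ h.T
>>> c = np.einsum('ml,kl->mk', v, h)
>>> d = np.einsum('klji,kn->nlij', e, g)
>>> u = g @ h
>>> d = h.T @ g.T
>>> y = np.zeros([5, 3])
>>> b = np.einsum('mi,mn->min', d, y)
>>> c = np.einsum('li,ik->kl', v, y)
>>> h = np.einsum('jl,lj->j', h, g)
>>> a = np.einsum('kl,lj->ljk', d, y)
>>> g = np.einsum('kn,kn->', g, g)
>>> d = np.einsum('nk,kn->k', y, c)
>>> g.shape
()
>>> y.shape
(5, 3)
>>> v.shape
(5, 5)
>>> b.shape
(5, 5, 3)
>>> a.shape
(5, 3, 5)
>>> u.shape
(5, 5)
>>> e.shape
(5, 5, 5, 5)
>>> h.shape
(31,)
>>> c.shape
(3, 5)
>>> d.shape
(3,)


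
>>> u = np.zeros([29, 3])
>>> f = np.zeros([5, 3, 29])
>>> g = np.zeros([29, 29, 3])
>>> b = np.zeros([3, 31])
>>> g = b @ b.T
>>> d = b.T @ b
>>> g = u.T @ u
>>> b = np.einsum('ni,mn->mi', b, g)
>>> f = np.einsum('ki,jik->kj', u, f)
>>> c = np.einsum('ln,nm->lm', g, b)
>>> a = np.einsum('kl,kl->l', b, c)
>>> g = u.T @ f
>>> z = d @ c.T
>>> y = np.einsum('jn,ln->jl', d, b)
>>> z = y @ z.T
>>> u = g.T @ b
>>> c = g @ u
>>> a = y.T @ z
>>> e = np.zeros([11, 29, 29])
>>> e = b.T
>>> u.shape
(5, 31)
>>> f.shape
(29, 5)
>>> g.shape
(3, 5)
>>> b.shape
(3, 31)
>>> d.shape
(31, 31)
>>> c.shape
(3, 31)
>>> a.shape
(3, 31)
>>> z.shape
(31, 31)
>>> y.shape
(31, 3)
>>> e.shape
(31, 3)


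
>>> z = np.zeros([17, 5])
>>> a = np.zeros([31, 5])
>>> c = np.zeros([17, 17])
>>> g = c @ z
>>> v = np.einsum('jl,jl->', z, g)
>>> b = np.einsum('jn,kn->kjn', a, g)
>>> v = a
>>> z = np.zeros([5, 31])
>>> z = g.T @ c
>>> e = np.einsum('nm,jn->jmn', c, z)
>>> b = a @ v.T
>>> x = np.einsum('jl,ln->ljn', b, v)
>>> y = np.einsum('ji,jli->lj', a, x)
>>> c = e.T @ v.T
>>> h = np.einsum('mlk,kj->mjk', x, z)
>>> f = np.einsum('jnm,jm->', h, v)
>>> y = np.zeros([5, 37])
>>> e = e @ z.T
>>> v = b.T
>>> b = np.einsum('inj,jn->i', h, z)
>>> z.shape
(5, 17)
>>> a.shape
(31, 5)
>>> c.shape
(17, 17, 31)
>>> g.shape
(17, 5)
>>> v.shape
(31, 31)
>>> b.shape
(31,)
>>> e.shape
(5, 17, 5)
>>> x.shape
(31, 31, 5)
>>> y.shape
(5, 37)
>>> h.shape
(31, 17, 5)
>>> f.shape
()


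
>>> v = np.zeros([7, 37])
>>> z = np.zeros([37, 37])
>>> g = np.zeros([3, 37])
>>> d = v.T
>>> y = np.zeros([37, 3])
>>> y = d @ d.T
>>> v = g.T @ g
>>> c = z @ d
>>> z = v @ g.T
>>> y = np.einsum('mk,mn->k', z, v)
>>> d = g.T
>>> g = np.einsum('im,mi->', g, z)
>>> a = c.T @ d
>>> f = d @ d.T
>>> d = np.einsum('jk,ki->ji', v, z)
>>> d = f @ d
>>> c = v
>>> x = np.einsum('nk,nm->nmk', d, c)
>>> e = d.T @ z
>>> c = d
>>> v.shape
(37, 37)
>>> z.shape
(37, 3)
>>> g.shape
()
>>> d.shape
(37, 3)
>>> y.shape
(3,)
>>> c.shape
(37, 3)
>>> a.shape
(7, 3)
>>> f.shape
(37, 37)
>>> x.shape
(37, 37, 3)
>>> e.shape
(3, 3)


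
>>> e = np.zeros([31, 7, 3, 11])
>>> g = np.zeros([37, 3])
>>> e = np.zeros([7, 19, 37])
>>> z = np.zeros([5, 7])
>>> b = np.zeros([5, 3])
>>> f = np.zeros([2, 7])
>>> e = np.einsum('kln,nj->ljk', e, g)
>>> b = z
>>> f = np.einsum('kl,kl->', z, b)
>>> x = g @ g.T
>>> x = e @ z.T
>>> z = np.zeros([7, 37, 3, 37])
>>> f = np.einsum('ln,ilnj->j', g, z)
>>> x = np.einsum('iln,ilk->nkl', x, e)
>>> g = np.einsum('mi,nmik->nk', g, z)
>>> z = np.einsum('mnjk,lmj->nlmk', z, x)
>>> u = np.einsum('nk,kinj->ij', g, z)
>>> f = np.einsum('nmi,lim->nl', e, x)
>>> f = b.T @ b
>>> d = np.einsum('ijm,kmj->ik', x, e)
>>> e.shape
(19, 3, 7)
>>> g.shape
(7, 37)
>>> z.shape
(37, 5, 7, 37)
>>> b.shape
(5, 7)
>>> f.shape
(7, 7)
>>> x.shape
(5, 7, 3)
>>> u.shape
(5, 37)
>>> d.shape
(5, 19)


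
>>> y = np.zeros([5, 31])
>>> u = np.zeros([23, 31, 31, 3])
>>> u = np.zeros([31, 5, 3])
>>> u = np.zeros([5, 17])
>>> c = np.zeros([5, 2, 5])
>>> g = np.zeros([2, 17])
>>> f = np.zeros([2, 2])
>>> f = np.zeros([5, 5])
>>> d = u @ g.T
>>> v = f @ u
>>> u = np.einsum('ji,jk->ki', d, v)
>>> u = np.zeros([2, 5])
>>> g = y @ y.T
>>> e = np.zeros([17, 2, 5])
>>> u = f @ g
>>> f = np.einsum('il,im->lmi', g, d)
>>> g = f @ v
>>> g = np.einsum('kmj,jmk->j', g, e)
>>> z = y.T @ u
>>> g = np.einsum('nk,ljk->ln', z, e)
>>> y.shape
(5, 31)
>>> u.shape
(5, 5)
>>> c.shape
(5, 2, 5)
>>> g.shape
(17, 31)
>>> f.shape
(5, 2, 5)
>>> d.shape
(5, 2)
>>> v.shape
(5, 17)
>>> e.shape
(17, 2, 5)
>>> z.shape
(31, 5)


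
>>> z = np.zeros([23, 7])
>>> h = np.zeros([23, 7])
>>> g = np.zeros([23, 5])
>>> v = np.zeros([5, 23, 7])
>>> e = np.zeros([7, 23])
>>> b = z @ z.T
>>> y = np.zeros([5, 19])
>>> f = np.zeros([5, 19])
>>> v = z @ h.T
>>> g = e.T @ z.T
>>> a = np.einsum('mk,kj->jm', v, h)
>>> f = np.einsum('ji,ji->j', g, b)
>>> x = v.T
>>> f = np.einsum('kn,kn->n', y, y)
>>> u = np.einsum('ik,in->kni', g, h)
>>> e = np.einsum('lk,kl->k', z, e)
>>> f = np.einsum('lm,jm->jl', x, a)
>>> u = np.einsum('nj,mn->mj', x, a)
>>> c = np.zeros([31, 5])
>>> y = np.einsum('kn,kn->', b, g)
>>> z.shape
(23, 7)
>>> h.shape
(23, 7)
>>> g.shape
(23, 23)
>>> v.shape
(23, 23)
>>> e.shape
(7,)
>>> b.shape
(23, 23)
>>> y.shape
()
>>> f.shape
(7, 23)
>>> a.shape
(7, 23)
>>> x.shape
(23, 23)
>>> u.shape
(7, 23)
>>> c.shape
(31, 5)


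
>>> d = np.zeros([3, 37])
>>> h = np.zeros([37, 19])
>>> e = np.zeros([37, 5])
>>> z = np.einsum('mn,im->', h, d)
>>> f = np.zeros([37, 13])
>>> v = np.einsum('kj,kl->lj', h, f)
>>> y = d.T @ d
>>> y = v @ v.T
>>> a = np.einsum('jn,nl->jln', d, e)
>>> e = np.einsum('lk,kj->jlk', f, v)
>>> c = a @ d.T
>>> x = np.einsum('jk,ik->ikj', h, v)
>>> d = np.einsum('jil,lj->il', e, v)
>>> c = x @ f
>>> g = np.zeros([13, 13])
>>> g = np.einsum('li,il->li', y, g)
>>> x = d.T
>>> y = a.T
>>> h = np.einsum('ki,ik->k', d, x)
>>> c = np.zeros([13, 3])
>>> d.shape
(37, 13)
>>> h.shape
(37,)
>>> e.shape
(19, 37, 13)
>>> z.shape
()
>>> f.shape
(37, 13)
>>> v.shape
(13, 19)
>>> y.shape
(37, 5, 3)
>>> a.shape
(3, 5, 37)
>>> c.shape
(13, 3)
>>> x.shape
(13, 37)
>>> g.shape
(13, 13)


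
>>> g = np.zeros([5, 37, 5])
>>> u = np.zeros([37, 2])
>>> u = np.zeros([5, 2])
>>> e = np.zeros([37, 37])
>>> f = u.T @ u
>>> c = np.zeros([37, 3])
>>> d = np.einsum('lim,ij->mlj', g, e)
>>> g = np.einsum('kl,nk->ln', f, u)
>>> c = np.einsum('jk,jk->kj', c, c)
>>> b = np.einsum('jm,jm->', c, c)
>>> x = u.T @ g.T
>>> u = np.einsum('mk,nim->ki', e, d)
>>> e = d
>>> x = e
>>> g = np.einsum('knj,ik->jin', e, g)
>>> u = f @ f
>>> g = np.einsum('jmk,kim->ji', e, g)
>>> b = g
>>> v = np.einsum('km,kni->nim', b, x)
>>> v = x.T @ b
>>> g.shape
(5, 2)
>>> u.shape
(2, 2)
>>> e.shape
(5, 5, 37)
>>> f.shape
(2, 2)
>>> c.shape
(3, 37)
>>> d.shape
(5, 5, 37)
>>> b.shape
(5, 2)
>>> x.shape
(5, 5, 37)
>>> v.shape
(37, 5, 2)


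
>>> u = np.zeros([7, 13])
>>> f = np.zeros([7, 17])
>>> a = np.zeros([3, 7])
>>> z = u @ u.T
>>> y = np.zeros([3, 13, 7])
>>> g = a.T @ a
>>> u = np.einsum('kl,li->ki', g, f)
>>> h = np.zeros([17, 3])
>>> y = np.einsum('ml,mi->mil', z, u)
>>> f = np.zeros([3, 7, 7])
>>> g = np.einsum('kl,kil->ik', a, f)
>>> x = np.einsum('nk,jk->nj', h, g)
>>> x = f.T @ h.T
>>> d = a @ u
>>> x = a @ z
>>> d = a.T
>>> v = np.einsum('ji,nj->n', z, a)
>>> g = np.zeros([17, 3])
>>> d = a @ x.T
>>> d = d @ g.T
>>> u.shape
(7, 17)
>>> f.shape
(3, 7, 7)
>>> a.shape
(3, 7)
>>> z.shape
(7, 7)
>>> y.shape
(7, 17, 7)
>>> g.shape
(17, 3)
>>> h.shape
(17, 3)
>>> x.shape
(3, 7)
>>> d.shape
(3, 17)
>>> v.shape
(3,)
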